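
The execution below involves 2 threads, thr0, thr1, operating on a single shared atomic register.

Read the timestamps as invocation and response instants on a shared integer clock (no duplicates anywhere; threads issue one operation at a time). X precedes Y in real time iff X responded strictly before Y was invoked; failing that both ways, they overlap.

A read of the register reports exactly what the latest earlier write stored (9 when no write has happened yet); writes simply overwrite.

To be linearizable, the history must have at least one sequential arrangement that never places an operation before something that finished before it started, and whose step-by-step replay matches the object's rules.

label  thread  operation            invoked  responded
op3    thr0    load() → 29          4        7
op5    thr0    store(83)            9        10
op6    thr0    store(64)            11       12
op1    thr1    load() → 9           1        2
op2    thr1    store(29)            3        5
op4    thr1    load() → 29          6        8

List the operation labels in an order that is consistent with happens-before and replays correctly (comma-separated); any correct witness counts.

op1, op2, op3, op4, op5, op6

1. op1 load() → 9, leaving value 9
2. op2 store(29), leaving value 29
3. op3 load() → 29, leaving value 29
4. op4 load() → 29, leaving value 29
5. op5 store(83), leaving value 83
6. op6 store(64), leaving value 64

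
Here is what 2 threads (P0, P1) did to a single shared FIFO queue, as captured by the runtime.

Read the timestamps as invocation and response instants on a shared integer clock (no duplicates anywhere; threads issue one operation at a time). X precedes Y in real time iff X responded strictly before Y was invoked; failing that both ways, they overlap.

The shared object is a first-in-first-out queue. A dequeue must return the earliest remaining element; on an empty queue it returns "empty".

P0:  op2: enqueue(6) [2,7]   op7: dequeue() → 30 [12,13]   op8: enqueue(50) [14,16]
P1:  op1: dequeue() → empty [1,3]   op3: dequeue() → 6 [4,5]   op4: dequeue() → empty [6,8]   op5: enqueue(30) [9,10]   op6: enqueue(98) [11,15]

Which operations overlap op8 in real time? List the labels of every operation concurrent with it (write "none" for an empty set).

op8 runs from 14 to 16; window-overlapping ops are concurrent
op1 [1,3]: before
op2 [2,7]: before
op3 [4,5]: before
op4 [6,8]: before
op5 [9,10]: before
op6 [11,15]: concurrent
op7 [12,13]: before

op6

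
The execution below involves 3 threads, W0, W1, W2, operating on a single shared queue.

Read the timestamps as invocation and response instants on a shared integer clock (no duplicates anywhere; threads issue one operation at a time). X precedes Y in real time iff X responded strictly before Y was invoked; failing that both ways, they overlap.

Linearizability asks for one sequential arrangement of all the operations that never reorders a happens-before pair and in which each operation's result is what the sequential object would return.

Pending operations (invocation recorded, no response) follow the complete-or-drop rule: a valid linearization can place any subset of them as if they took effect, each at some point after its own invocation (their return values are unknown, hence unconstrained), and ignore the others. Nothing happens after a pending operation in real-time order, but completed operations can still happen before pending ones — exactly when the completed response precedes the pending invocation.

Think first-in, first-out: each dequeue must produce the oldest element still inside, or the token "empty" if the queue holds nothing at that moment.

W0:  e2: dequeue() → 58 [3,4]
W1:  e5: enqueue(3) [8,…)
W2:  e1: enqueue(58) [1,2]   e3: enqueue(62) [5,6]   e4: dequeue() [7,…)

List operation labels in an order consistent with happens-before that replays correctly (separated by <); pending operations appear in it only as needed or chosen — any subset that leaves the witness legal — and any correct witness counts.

step 1: e1 enqueue(58) — queue <58>
step 2: e2 dequeue() → 58 — queue <>
step 3: e3 enqueue(62) — queue <62>

e1 < e2 < e3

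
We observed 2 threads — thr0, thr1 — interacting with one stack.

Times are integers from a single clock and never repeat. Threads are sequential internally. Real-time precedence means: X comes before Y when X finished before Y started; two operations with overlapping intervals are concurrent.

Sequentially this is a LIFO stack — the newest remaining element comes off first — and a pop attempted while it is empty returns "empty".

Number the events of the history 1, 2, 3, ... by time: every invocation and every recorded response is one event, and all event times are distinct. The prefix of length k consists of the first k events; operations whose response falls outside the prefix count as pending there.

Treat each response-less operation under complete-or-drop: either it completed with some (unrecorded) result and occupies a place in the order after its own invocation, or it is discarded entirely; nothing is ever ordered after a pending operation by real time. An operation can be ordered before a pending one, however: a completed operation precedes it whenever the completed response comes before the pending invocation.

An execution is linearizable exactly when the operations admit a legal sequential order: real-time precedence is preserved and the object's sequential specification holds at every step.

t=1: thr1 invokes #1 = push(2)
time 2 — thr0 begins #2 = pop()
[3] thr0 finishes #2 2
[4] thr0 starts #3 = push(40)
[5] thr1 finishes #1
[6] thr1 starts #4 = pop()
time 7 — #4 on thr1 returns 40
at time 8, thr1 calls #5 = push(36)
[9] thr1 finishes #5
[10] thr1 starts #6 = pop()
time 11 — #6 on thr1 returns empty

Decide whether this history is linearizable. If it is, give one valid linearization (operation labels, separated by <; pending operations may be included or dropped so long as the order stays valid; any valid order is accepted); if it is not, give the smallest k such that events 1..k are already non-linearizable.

not linearizable — minimal violating prefix: 11 events

the violation lands at event 11, #6's response at time 11: events 1..10 linearize, events 1..11 do not
checked exhaustively: 2 real-time-consistent orders of 5 completed operations, zero legal stack replays
completion choices over the 1 pending operation (#3) were checked; none helps
take #1, #2, #4, #5, #6 (pending dropped): step 3 already fails, because #4 pop() → 40 cannot occur there
take #2, #1, #4, #5, #6 (pending dropped): step 1 already fails, because #2 pop() → 2 cannot occur there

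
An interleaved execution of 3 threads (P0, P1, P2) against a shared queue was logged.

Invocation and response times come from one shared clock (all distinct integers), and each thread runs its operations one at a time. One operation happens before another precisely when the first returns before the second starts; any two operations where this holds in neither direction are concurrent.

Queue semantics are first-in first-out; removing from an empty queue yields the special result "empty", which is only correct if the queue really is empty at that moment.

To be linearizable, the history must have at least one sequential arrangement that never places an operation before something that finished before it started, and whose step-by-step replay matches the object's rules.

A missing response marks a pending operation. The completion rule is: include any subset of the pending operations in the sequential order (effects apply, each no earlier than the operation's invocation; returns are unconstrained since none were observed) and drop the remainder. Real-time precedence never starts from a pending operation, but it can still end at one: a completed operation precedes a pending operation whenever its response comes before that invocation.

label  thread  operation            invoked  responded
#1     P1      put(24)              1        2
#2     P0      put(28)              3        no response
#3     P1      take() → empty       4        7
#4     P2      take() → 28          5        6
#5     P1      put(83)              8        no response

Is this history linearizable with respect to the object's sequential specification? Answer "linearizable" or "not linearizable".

not linearizable

through event 6 a valid linearization exists; event 7 (#3 responding at time 7) ends that
all 2 real-time-respecting orders fail — 3 completed queue operations, no legal replay
every completion of the 1 pending operation (#2) was checked; none linearizes
take #1, #3, #4 (pending dropped): step 2 already fails, because #3 take() → empty cannot occur there
take #1, #4, #3 (pending dropped): step 2 already fails, because #4 take() → 28 cannot occur there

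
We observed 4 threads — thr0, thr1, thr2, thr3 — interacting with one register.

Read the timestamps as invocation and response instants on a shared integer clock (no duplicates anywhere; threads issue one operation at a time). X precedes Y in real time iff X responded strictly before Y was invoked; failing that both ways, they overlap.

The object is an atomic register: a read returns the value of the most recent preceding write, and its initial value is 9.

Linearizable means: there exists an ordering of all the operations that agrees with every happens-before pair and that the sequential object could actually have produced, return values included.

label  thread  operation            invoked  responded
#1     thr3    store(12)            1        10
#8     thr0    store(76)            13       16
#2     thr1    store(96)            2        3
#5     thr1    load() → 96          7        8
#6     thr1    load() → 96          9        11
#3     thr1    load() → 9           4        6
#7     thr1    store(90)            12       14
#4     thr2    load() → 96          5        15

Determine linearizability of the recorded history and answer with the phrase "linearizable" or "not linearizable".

prefix check: 1..5 passes, 1..6 fails once #3's time-6 response joins
the completed operations (2 total) allow one real-time order; the register replay rejects it
every completion of the 2 pending operations (#1, #4) was checked; none linearizes
one such order, #2, #3 (pending dropped), breaks at step 2 where #3 load() → 9 is illegal

not linearizable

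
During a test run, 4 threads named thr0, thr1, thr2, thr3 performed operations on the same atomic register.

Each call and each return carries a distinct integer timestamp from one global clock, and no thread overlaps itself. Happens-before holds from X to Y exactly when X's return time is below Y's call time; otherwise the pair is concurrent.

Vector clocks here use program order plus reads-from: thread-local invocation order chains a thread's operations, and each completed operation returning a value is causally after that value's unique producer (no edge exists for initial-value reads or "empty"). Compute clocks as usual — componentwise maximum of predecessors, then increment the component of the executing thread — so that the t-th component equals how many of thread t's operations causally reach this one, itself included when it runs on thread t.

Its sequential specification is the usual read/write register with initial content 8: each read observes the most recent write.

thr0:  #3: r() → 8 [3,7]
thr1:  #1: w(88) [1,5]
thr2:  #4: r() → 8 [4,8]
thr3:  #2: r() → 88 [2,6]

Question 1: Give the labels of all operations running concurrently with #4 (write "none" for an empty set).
#1, #2, #3

concurrent with #4 ([4,8]): every op whose interval crosses 4..8
#1 [1,5]: concurrent
#2 [2,6]: concurrent
#3 [3,7]: concurrent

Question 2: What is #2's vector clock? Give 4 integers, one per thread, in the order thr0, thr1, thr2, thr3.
(0, 1, 0, 1)

root op #4, invoked 4: fresh clock plus thr2's own tick → (0, 0, 1, 0)
root op #1, invoked 1: fresh clock plus thr1's own tick → (0, 1, 0, 0)
root op #3, invoked 3: fresh clock plus thr0's own tick → (1, 0, 0, 0)
VC(#2, invoked at 2): max of VC(#1)=(0, 1, 0, 0), then +1 on thread thr3 → (0, 1, 0, 1)
target: VC(#2) = (0, 1, 0, 1)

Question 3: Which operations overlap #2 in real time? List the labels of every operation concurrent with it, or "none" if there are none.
#1, #3, #4

#2 spans [2,6]: anything still running between times 2 and 6 counts as concurrent
#1 [1,5]: concurrent
#3 [3,7]: concurrent
#4 [4,8]: concurrent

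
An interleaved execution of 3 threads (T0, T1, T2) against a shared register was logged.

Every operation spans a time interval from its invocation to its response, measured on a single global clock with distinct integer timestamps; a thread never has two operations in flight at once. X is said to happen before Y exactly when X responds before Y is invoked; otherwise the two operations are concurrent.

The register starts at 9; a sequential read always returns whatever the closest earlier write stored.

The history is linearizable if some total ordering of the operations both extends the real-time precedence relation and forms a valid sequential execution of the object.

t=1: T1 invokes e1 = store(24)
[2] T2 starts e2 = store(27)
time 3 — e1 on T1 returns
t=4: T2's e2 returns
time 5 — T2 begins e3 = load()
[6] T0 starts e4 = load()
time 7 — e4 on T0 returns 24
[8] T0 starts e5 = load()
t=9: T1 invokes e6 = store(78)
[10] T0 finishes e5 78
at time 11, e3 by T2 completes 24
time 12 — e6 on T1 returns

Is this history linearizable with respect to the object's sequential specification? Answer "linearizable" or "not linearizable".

linearizable

a witness: e2, e1, e3, e4, e6, e5
step 1: e2 store(27) — value 27
step 2: e1 store(24) — value 24
step 3: e3 load() → 24 — value 24
step 4: e4 load() → 24 — value 24
step 5: e6 store(78) — value 78
step 6: e5 load() → 78 — value 78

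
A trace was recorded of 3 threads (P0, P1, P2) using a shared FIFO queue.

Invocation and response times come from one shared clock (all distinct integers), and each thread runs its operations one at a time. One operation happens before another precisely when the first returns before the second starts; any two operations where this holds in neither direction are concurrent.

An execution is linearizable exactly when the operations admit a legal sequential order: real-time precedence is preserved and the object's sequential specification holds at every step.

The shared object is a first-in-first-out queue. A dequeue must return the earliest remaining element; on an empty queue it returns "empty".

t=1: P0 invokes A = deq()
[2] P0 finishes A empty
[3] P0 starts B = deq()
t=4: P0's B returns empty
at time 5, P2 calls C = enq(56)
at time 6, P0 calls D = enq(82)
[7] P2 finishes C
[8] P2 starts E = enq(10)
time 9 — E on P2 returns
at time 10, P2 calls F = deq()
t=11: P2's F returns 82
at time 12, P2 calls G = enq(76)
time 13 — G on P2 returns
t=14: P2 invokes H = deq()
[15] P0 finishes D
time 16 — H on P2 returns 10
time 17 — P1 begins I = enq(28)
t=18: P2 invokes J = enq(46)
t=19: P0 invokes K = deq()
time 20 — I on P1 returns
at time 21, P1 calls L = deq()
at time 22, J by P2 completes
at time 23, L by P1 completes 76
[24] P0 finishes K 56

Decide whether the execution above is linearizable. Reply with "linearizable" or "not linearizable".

not linearizable

events 1..15 are fine; event 16 — the response of H at time 16 — makes the prefix non-linearizable
every one of the 6 real-time-consistent orders over 8 completed FIFO queue ops fails the sequential spec
sample order A, B, C, D, E, F, G, H stalls at step 6 — F deq() → 82 has no legal effect
sample order A, B, C, E, D, F, G, H stalls at step 6 — F deq() → 82 has no legal effect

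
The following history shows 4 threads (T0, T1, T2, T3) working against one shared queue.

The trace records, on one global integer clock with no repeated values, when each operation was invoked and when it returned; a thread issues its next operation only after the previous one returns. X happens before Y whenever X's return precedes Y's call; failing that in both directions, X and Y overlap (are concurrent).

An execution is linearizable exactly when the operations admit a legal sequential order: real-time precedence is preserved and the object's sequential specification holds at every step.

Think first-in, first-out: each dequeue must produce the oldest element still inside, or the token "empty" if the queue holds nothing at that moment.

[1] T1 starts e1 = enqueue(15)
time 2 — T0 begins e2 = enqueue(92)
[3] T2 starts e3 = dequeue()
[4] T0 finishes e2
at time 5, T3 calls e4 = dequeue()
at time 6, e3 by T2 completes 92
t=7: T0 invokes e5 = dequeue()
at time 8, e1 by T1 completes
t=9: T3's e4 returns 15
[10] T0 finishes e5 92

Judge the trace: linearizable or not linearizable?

not linearizable

already the first 10 events (up to e5's response at time 10) admit no linearization; the first 9 still do
5 completed operations, 25 real-time-consistent orders — every queue replay fails
take e1, e2, e3, e4, e5: step 3 already fails, because e3 dequeue() → 92 cannot occur there
take e1, e2, e3, e5, e4: step 3 already fails, because e3 dequeue() → 92 cannot occur there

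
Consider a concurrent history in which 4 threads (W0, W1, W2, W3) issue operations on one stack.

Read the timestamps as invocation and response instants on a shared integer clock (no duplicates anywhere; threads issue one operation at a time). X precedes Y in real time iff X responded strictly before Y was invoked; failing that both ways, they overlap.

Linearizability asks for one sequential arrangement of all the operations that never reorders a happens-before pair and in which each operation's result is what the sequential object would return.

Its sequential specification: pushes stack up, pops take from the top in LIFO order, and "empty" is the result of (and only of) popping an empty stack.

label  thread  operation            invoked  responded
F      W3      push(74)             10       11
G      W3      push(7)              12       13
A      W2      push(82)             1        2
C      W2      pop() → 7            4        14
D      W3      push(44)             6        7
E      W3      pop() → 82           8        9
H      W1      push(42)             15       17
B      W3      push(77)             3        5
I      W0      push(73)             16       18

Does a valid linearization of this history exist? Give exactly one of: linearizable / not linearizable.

the violation lands at event 9, E's response at time 9: events 1..8 linearize, events 1..9 do not
the completed operations (4 total) allow one real-time order; the stack replay rejects it
including or dropping the 1 pending operation (C) in any combination fails
e.g. A, B, D, E (pending dropped): illegal at step 4, since E pop() → 82 cannot apply there

not linearizable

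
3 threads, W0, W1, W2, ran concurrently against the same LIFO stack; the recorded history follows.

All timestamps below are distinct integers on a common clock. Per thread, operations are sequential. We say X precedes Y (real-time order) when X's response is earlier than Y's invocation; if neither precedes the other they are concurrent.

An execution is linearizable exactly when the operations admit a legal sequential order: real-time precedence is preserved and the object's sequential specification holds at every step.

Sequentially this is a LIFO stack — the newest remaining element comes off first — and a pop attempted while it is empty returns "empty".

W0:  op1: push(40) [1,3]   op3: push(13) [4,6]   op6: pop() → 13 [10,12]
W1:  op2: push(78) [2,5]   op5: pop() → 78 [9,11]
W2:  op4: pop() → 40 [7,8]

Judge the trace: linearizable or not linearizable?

already the first 8 events (up to op4's response at time 8) admit no linearization; the first 7 still do
the 4 completed operations admit 3 real-time orders; each fails the LIFO stack replay
take op1, op2, op3, op4: step 4 already fails, because op4 pop() → 40 cannot occur there
take op1, op3, op2, op4: step 4 already fails, because op4 pop() → 40 cannot occur there

not linearizable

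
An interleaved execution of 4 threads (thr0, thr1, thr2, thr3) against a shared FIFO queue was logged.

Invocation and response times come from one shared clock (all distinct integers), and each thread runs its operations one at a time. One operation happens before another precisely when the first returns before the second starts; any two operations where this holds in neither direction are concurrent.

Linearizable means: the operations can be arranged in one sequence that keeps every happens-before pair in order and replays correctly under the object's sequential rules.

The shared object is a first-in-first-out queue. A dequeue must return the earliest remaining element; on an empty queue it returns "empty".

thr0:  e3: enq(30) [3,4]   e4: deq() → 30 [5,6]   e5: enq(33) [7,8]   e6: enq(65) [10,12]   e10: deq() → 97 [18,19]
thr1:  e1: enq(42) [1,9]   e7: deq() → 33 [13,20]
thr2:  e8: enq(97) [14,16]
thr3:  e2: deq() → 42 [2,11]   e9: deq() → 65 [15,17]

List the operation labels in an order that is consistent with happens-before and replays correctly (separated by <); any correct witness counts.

e1 < e2 < e3 < e4 < e5 < e6 < e7 < e8 < e9 < e10

1. e1 enq(42), leaving queue <42>
2. e2 deq() → 42, leaving queue <>
3. e3 enq(30), leaving queue <30>
4. e4 deq() → 30, leaving queue <>
5. e5 enq(33), leaving queue <33>
6. e6 enq(65), leaving queue <33,65>
7. e7 deq() → 33, leaving queue <65>
8. e8 enq(97), leaving queue <65,97>
9. e9 deq() → 65, leaving queue <97>
10. e10 deq() → 97, leaving queue <>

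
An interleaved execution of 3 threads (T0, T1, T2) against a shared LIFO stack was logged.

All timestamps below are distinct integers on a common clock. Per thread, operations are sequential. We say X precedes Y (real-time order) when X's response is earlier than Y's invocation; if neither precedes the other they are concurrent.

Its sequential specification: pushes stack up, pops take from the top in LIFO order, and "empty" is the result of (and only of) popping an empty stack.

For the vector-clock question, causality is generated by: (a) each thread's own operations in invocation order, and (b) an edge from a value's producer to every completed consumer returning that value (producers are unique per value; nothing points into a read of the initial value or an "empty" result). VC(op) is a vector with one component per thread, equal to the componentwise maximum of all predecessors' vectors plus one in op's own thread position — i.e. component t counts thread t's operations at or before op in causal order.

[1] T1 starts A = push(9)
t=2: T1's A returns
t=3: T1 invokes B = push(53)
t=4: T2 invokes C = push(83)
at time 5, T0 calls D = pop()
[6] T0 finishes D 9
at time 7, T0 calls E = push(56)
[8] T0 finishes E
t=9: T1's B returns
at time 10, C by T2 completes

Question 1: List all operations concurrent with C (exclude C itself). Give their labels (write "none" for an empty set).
B, D, E

overlap test against C [4,10]: concurrent iff the interval meets 4..10
A [1,2]: before
B [3,9]: concurrent
D [5,6]: concurrent
E [7,8]: concurrent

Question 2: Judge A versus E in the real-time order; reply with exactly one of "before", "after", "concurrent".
before

A spans [1,2], E spans [7,8]
resp(A)=2 < inv(E)=7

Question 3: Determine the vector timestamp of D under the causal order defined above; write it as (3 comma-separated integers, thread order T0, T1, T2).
(1, 1, 0)

VC(C, invoked at 4): no causal predecessors; +1 on T2 → (0, 0, 1)
VC(A, invoked at 1): no causal predecessors; +1 on T1 → (0, 1, 0)
merge at B (invoked 3): VC(A)=(0, 1, 0), own-thread bump on T1 → (0, 2, 0)
merge at D (invoked 5): VC(A)=(0, 1, 0), own-thread bump on T0 → (1, 1, 0)
merge at E (invoked 7): VC(D)=(1, 1, 0), own-thread bump on T0 → (2, 1, 0)
target: VC(D) = (1, 1, 0)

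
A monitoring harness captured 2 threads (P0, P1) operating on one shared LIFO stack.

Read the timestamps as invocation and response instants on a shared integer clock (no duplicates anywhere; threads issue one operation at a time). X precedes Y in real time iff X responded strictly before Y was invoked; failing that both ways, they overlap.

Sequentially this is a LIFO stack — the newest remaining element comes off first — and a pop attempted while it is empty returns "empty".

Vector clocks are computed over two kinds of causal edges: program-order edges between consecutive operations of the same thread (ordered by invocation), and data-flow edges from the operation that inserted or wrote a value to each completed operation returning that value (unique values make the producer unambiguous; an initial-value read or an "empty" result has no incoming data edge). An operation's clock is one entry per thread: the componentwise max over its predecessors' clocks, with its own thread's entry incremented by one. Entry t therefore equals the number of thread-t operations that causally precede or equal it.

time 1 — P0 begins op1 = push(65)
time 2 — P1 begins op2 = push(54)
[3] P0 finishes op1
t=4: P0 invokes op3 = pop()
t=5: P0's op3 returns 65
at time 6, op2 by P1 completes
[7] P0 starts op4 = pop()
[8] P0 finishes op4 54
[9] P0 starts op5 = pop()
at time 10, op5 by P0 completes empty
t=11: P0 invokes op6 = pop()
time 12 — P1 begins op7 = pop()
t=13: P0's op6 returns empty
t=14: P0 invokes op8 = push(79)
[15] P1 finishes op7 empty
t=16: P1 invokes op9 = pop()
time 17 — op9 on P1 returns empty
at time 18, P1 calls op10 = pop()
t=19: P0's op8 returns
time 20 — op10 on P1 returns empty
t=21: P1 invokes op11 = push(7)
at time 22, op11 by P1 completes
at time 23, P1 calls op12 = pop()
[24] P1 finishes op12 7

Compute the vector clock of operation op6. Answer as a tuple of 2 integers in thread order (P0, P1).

(5, 1)

no predecessors for op2 (invoked 2): P1 increments from zero → (0, 1)
no predecessors for op1 (invoked 1): P0 increments from zero → (1, 0)
invoked at 12, op7 merges VC(op2)=(0, 1) and bumps P1's slot → (0, 2)
invoked at 4, op3 merges VC(op1)=(1, 0) and bumps P0's slot → (2, 0)
invoked at 16, op9 merges VC(op7)=(0, 2) and bumps P1's slot → (0, 3)
invoked at 18, op10 merges VC(op9)=(0, 3) and bumps P1's slot → (0, 4)
invoked at 7, op4 merges VC(op2)=(0, 1), VC(op3)=(2, 0) and bumps P0's slot → (3, 1)
invoked at 21, op11 merges VC(op10)=(0, 4) and bumps P1's slot → (0, 5)
invoked at 9, op5 merges VC(op4)=(3, 1) and bumps P0's slot → (4, 1)
invoked at 23, op12 merges VC(op11)=(0, 5) and bumps P1's slot → (0, 6)
invoked at 11, op6 merges VC(op5)=(4, 1) and bumps P0's slot → (5, 1)
invoked at 14, op8 merges VC(op6)=(5, 1) and bumps P0's slot → (6, 1)
target: VC(op6) = (5, 1)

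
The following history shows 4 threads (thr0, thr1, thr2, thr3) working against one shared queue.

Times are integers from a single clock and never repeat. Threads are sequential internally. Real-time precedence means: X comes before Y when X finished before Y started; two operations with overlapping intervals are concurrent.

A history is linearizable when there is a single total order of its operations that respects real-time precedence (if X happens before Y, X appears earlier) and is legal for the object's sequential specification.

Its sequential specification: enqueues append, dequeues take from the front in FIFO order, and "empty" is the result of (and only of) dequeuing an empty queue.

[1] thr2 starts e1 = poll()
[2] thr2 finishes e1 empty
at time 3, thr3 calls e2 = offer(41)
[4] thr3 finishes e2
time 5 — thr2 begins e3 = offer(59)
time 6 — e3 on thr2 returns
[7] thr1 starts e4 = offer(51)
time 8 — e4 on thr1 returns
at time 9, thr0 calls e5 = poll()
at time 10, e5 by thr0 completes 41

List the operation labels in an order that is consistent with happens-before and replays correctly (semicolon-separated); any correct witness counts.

e1; e2; e3; e4; e5

1. e1 poll() → empty, leaving queue <>
2. e2 offer(41), leaving queue <41>
3. e3 offer(59), leaving queue <41,59>
4. e4 offer(51), leaving queue <41,59,51>
5. e5 poll() → 41, leaving queue <59,51>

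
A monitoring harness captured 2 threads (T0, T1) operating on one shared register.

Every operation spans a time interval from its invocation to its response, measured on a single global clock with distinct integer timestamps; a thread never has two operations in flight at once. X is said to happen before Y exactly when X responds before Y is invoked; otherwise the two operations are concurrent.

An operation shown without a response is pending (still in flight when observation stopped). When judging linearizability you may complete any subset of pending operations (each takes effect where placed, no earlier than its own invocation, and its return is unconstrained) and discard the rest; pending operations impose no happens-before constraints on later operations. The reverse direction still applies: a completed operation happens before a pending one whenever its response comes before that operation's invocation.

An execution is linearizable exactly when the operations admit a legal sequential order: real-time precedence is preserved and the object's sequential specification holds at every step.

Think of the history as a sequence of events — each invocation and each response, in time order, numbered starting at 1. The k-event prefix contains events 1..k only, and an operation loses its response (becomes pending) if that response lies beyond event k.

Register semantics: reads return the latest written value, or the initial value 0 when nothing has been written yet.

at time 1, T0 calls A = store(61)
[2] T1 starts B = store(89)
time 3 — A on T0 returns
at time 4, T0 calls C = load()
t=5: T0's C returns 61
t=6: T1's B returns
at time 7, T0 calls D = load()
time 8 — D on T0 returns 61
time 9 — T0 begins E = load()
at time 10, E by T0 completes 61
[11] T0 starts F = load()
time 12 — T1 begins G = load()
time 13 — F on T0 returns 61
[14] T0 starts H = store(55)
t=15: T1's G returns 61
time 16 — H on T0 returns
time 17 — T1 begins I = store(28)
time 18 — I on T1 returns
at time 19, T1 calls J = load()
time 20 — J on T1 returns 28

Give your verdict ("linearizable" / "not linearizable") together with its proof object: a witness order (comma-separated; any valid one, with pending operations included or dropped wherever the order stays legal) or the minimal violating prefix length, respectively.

linearizable — witness: B, A, C, D, E, F, G, H, I, J

after step 1 (B store(89)): value 89
after step 2 (A store(61)): value 61
after step 3 (C load() → 61): value 61
after step 4 (D load() → 61): value 61
after step 5 (E load() → 61): value 61
after step 6 (F load() → 61): value 61
after step 7 (G load() → 61): value 61
after step 8 (H store(55)): value 55
after step 9 (I store(28)): value 28
after step 10 (J load() → 28): value 28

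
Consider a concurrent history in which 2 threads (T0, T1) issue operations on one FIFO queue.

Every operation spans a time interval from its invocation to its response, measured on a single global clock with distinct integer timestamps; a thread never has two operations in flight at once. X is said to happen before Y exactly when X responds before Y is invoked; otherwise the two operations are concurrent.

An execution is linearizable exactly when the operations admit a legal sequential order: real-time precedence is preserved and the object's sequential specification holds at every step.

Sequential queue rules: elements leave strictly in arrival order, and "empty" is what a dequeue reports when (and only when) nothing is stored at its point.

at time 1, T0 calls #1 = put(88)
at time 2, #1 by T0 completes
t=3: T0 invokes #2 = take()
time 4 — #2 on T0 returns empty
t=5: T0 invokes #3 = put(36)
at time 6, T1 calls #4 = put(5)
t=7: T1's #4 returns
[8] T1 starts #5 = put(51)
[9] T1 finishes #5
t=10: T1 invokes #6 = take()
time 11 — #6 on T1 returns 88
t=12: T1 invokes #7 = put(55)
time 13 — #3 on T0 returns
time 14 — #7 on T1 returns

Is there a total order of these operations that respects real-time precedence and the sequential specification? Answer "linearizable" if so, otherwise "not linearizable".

not linearizable

already the first 4 events (up to #2's response at time 4) admit no linearization; the first 3 still do
exactly one order of the 2 completed ops respects real time; the FIFO queue replay fails
for example #1, #2 fails at step 2: #2 take() → empty is not legal there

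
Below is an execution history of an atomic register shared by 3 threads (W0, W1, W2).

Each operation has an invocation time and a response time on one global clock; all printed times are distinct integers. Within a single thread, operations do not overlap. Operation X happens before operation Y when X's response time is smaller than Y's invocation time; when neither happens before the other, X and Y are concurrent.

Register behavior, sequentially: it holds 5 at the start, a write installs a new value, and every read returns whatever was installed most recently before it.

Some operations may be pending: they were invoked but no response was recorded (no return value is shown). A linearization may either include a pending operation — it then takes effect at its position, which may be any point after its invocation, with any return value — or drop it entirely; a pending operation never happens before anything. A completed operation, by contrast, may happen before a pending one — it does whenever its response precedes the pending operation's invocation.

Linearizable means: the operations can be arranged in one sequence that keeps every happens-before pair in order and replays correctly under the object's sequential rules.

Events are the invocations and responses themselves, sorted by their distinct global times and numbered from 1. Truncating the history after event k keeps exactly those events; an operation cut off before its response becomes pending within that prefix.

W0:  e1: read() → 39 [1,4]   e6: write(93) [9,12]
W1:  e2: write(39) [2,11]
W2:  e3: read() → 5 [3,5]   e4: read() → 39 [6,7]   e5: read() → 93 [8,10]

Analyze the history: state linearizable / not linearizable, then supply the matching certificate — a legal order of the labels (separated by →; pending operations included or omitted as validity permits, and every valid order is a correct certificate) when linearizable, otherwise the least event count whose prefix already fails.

linearizable — witness: e3 → e2 → e1 → e4 → e6 → e5

step 1: e3 read() → 5 — value 5
step 2: e2 write(39) — value 39
step 3: e1 read() → 39 — value 39
step 4: e4 read() → 39 — value 39
step 5: e6 write(93) — value 93
step 6: e5 read() → 93 — value 93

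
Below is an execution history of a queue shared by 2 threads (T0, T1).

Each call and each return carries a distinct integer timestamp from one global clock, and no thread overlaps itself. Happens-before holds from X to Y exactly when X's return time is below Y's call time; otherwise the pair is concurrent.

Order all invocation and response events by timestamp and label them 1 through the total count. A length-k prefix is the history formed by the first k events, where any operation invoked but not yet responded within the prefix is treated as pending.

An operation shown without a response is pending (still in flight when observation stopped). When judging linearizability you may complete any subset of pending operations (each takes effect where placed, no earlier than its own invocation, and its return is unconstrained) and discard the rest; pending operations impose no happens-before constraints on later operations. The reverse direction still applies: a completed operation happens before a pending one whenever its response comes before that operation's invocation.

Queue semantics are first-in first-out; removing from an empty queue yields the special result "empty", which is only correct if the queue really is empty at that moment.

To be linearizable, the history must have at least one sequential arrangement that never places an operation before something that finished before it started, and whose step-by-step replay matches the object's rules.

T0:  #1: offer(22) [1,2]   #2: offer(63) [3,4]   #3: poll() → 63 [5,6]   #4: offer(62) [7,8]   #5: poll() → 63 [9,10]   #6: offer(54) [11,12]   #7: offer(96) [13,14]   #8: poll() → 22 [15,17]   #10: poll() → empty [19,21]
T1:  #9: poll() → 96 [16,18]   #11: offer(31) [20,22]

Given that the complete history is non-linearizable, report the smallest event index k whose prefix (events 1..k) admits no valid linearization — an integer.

events 1..5 are linearizable, e.g. via #1, #2:
step 1: #1 offer(22) — queue <22>
step 2: #2 offer(63) — queue <22,63>
adding event 6 (#3 responds at 6) leaves no legal real-time order
for example #1, #2, #3 fails at step 3: #3 poll() → 63 is not legal there

6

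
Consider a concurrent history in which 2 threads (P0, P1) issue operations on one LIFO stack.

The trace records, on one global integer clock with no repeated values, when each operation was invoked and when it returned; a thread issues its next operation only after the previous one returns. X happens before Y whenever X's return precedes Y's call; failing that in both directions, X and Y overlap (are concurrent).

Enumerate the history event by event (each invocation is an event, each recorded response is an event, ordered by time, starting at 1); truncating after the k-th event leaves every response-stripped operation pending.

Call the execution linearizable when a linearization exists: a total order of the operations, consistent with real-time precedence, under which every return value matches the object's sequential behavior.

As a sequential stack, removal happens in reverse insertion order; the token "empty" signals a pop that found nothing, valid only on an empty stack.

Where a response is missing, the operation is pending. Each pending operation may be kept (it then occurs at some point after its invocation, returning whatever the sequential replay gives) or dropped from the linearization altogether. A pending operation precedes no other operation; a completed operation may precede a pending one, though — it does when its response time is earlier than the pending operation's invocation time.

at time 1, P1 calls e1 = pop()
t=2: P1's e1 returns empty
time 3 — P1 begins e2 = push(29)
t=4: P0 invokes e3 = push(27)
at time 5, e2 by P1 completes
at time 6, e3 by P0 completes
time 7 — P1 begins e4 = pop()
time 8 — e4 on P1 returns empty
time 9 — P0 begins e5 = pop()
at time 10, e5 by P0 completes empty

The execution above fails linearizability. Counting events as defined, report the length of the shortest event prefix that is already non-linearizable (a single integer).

8

events 1..7 are still linearizable — one witness is e1, e2, e3:
1. e1 pop() → empty, leaving stack <>
2. e2 push(29), leaving stack <29>
3. e3 push(27), leaving stack <29,27>
with event 8 included (e4 responding at time 8), all real-time-consistent orders fail
sample order e1, e2, e3, e4 stalls at step 4 — e4 pop() → empty has no legal effect
sample order e1, e3, e2, e4 stalls at step 4 — e4 pop() → empty has no legal effect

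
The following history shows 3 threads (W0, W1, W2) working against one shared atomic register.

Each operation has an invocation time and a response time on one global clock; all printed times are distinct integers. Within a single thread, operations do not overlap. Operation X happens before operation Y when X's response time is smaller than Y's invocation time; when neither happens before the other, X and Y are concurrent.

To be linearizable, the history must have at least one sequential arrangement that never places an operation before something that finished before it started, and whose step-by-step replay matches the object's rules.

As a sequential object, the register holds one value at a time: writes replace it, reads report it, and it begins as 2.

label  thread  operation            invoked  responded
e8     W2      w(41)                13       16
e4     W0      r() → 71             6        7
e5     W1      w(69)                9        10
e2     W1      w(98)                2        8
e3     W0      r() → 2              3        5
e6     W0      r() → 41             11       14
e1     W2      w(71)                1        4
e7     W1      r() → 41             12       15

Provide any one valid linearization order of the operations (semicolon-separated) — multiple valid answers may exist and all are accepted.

1. e3 r() → 2, leaving value 2
2. e1 w(71), leaving value 71
3. e4 r() → 71, leaving value 71
4. e2 w(98), leaving value 98
5. e5 w(69), leaving value 69
6. e8 w(41), leaving value 41
7. e6 r() → 41, leaving value 41
8. e7 r() → 41, leaving value 41

e3; e1; e4; e2; e5; e8; e6; e7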